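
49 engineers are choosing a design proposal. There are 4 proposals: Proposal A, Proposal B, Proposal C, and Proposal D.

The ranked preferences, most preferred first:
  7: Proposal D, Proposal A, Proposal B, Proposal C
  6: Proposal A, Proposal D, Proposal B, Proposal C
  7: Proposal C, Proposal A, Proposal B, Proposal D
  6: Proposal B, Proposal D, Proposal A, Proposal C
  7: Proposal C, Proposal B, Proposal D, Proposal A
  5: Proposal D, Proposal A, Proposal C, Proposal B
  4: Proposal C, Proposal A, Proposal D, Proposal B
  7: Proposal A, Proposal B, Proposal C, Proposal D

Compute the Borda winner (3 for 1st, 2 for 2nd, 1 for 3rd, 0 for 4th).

Proposal A

Proposal A: 7×2 + 6×3 + 7×2 + 6×1 + 7×0 + 5×2 + 4×2 + 7×3 = 91
Proposal B: 7×1 + 6×1 + 7×1 + 6×3 + 7×2 + 5×0 + 4×0 + 7×2 = 66
Proposal C: 7×0 + 6×0 + 7×3 + 6×0 + 7×3 + 5×1 + 4×3 + 7×1 = 66
Proposal D: 7×3 + 6×2 + 7×0 + 6×2 + 7×1 + 5×3 + 4×1 + 7×0 = 71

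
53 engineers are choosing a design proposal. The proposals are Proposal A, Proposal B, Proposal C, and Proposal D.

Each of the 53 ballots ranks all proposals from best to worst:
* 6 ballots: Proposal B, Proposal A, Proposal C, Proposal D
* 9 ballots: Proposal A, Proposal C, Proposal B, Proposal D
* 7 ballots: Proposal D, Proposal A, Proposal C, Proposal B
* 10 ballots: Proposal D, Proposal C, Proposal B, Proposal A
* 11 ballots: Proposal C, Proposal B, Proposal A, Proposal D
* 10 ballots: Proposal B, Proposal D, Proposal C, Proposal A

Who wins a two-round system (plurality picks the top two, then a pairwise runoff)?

Proposal B

Round 1 first-place votes: Proposal A 9, Proposal B 16, Proposal C 11, Proposal D 17. Proposal D and Proposal B advance.
Runoff: Proposal D is ranked above Proposal B on 17 ballots, Proposal B above Proposal D on 36.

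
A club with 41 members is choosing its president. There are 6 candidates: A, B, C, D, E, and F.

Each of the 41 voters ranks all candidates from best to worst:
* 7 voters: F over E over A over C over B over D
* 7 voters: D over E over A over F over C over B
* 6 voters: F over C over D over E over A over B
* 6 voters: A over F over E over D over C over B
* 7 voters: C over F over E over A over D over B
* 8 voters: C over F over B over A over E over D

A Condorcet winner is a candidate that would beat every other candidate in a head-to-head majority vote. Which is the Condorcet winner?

F vs A: 28–13
F vs B: 41–0
F vs C: 26–15
F vs D: 34–7
F vs E: 34–7
F beats every other candidate.

F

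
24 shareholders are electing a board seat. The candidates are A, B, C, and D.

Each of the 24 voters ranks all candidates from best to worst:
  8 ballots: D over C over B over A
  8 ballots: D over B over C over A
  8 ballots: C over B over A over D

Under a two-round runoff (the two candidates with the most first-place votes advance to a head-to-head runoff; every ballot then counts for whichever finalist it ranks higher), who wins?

D

Round 1 first-place votes: A 0, B 0, C 8, D 16. D and C advance.
Runoff: D is ranked above C on 16 ballots, C above D on 8.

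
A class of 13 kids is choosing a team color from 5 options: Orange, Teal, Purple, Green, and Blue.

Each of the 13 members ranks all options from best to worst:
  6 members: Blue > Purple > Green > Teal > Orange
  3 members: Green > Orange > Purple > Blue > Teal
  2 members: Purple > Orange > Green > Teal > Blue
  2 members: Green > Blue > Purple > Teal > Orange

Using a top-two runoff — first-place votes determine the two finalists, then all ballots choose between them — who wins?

Round 1 first-place votes: Orange 0, Teal 0, Purple 2, Green 5, Blue 6. Blue and Green advance.
Runoff: Blue is ranked above Green on 6 ballots, Green above Blue on 7.

Green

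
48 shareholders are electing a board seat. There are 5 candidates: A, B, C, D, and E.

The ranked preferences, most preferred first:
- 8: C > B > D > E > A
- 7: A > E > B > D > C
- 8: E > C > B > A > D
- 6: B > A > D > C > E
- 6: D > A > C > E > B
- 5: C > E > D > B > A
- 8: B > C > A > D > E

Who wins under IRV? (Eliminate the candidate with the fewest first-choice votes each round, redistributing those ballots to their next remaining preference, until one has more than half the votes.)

Round 1: A 7, B 14, C 13, D 6, E 8. D eliminated.
Round 2: A 13, B 14, C 13, E 8. E eliminated.
Round 3: A 13, B 14, C 21. A eliminated.
Round 4: B 21, C 27. C has a majority (≥25).

C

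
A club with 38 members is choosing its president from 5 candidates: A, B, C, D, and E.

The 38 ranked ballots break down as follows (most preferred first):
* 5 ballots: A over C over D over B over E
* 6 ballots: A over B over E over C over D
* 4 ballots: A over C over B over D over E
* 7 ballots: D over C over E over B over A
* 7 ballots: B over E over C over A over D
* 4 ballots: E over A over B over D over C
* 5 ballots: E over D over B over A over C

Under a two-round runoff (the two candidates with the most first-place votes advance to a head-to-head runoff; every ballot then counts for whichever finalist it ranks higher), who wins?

Round 1 first-place votes: A 15, B 7, C 0, D 7, E 9. A and E advance.
Runoff: A is ranked above E on 15 ballots, E above A on 23.

E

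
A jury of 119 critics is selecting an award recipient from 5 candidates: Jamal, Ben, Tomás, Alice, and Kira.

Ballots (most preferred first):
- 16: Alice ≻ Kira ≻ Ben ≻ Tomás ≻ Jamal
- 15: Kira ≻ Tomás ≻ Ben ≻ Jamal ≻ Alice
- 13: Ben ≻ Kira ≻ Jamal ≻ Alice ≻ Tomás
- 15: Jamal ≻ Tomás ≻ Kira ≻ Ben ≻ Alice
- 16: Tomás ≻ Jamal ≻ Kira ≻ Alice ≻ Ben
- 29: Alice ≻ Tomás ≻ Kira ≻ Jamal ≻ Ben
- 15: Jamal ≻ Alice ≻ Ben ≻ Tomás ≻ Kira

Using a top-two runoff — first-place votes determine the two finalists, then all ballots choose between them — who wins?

Round 1 first-place votes: Jamal 30, Ben 13, Tomás 16, Alice 45, Kira 15. Alice and Jamal advance.
Runoff: Alice is ranked above Jamal on 45 ballots, Jamal above Alice on 74.

Jamal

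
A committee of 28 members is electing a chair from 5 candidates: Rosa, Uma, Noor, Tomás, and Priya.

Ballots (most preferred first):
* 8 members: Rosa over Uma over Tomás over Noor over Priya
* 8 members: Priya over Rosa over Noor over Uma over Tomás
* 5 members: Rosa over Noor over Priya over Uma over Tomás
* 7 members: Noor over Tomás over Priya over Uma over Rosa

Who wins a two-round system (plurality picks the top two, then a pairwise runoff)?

Round 1 first-place votes: Rosa 13, Uma 0, Noor 7, Tomás 0, Priya 8. Rosa and Priya advance.
Runoff: Rosa is ranked above Priya on 13 ballots, Priya above Rosa on 15.

Priya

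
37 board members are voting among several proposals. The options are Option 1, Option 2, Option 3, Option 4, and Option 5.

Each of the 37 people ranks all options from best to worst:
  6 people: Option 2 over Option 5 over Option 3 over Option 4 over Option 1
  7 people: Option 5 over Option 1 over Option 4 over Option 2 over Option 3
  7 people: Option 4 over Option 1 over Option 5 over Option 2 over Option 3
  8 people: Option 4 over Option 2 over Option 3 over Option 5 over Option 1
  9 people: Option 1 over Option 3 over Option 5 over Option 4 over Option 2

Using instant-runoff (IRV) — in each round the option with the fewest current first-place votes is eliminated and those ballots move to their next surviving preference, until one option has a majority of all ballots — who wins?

Option 5

Round 1: Option 1 9, Option 2 6, Option 3 0, Option 4 15, Option 5 7. Option 3 eliminated.
Round 2: Option 1 9, Option 2 6, Option 4 15, Option 5 7. Option 2 eliminated.
Round 3: Option 1 9, Option 4 15, Option 5 13. Option 1 eliminated.
Round 4: Option 4 15, Option 5 22. Option 5 has a majority (≥19).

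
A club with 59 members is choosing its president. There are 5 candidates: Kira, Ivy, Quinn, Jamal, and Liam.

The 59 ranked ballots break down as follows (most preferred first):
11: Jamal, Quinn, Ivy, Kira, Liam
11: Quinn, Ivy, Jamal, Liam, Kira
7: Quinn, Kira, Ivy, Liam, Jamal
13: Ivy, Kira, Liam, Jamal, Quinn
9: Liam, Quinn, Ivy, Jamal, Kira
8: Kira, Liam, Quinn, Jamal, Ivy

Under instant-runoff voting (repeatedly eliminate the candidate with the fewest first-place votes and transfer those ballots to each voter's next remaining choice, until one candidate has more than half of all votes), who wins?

Liam

Round 1: Kira 8, Ivy 13, Quinn 18, Jamal 11, Liam 9. Kira eliminated.
Round 2: Ivy 13, Quinn 18, Jamal 11, Liam 17. Jamal eliminated.
Round 3: Ivy 13, Quinn 29, Liam 17. Ivy eliminated.
Round 4: Quinn 29, Liam 30. Liam has a majority (≥30).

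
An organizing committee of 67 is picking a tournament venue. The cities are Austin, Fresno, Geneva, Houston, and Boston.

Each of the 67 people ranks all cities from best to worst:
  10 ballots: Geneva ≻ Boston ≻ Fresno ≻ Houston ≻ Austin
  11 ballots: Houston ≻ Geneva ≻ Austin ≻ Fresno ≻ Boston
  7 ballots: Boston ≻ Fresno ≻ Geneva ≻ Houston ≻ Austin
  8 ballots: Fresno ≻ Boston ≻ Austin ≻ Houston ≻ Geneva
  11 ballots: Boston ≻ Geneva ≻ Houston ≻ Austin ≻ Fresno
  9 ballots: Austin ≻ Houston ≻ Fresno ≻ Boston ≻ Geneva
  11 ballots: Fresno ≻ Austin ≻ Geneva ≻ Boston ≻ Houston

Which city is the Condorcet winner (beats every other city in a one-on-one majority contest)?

Fresno vs Austin: 36–31
Fresno vs Geneva: 35–32
Fresno vs Houston: 36–31
Fresno vs Boston: 39–28
Fresno beats every other city.

Fresno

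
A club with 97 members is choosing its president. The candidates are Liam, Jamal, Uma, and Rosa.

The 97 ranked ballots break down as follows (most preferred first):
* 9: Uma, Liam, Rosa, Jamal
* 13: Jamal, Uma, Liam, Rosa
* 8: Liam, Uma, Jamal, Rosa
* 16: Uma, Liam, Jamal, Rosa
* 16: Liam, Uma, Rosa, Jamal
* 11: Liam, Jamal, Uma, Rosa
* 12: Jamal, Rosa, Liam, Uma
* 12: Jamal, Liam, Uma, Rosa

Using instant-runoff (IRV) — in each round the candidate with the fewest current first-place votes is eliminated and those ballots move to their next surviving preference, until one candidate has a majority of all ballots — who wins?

Liam

Round 1: Liam 35, Jamal 37, Uma 25, Rosa 0. Rosa eliminated.
Round 2: Liam 35, Jamal 37, Uma 25. Uma eliminated.
Round 3: Liam 60, Jamal 37. Liam has a majority (≥49).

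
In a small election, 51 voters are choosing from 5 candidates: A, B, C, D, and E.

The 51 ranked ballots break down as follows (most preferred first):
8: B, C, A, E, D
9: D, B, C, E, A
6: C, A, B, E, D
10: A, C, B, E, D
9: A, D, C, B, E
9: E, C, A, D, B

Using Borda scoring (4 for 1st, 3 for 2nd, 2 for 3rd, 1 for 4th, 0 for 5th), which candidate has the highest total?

C

A: 8×2 + 9×0 + 6×3 + 10×4 + 9×4 + 9×2 = 128
B: 8×4 + 9×3 + 6×2 + 10×2 + 9×1 + 9×0 = 100
C: 8×3 + 9×2 + 6×4 + 10×3 + 9×2 + 9×3 = 141
D: 8×0 + 9×4 + 6×0 + 10×0 + 9×3 + 9×1 = 72
E: 8×1 + 9×1 + 6×1 + 10×1 + 9×0 + 9×4 = 69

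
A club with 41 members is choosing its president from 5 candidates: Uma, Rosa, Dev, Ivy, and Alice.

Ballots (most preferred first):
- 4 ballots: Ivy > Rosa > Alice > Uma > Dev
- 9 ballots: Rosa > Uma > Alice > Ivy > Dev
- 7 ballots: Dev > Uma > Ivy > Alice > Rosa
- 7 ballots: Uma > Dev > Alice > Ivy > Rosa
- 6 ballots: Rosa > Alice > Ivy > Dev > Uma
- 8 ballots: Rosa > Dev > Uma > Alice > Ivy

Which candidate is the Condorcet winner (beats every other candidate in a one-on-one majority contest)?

Rosa

Rosa vs Uma: 27–14
Rosa vs Dev: 27–14
Rosa vs Ivy: 23–18
Rosa vs Alice: 27–14
Rosa beats every other candidate.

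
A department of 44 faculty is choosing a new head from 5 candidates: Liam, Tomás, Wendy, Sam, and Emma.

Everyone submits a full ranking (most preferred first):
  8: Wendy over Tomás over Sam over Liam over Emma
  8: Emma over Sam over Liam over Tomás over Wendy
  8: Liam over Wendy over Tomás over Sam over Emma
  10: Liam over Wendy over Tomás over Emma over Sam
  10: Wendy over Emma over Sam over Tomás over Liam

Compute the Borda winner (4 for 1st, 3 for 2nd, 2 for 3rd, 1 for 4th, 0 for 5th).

Liam: 8×1 + 8×2 + 8×4 + 10×4 + 10×0 = 96
Tomás: 8×3 + 8×1 + 8×2 + 10×2 + 10×1 = 78
Wendy: 8×4 + 8×0 + 8×3 + 10×3 + 10×4 = 126
Sam: 8×2 + 8×3 + 8×1 + 10×0 + 10×2 = 68
Emma: 8×0 + 8×4 + 8×0 + 10×1 + 10×3 = 72

Wendy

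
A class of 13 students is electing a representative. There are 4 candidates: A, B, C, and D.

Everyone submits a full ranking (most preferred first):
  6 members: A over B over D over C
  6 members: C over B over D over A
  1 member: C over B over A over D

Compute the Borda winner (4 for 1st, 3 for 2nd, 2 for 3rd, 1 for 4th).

A: 6×4 + 6×1 + 1×2 = 32
B: 6×3 + 6×3 + 1×3 = 39
C: 6×1 + 6×4 + 1×4 = 34
D: 6×2 + 6×2 + 1×1 = 25

B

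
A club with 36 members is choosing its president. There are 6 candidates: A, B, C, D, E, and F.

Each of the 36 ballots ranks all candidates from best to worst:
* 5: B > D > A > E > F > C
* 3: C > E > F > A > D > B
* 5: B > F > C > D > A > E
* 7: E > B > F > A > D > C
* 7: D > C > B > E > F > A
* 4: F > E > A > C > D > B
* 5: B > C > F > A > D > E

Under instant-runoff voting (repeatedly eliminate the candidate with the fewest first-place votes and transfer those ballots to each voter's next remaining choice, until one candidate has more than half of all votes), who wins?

Round 1: A 0, B 15, C 3, D 7, E 7, F 4. A eliminated.
Round 2: B 15, C 3, D 7, E 7, F 4. C eliminated.
Round 3: B 15, D 7, E 10, F 4. F eliminated.
Round 4: B 15, D 7, E 14. D eliminated.
Round 5: B 22, E 14. B has a majority (≥19).

B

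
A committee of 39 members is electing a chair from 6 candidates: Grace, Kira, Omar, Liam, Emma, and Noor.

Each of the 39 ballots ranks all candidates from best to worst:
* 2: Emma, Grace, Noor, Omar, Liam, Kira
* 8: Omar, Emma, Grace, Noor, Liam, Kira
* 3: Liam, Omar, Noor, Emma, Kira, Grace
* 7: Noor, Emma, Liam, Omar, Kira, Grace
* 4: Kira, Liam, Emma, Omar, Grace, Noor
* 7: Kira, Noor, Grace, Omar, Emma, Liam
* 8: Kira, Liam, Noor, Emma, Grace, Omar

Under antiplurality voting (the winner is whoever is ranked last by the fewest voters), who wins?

Emma

Last-place votes: Grace 10, Kira 10, Omar 8, Liam 7, Emma 0, Noor 4.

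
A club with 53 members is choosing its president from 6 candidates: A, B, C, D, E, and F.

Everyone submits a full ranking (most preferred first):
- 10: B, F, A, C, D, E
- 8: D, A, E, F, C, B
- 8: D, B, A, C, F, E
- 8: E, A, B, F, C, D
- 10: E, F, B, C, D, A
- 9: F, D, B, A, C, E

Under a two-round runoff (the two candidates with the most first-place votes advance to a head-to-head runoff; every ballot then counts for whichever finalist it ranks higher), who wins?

D

Round 1 first-place votes: A 0, B 10, C 0, D 16, E 18, F 9. E and D advance.
Runoff: E is ranked above D on 18 ballots, D above E on 35.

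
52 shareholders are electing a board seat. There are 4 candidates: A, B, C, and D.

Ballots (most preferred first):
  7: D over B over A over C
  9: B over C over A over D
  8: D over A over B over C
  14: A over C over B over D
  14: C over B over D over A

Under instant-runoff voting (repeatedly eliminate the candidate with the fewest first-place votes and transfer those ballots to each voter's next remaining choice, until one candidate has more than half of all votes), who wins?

Round 1: A 14, B 9, C 14, D 15. B eliminated.
Round 2: A 14, C 23, D 15. A eliminated.
Round 3: C 37, D 15. C has a majority (≥27).

C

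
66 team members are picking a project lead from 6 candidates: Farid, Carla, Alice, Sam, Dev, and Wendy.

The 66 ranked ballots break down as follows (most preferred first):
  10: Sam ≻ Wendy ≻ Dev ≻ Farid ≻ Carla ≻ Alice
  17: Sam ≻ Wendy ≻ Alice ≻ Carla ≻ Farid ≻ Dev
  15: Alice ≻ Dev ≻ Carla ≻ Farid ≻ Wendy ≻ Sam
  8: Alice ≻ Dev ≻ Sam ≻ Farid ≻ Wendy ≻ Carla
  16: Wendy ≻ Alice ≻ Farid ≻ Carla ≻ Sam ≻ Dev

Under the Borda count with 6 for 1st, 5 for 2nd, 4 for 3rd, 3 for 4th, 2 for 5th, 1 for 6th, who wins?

Alice

Farid: 10×3 + 17×2 + 15×3 + 8×3 + 16×4 = 197
Carla: 10×2 + 17×3 + 15×4 + 8×1 + 16×3 = 187
Alice: 10×1 + 17×4 + 15×6 + 8×6 + 16×5 = 296
Sam: 10×6 + 17×6 + 15×1 + 8×4 + 16×2 = 241
Dev: 10×4 + 17×1 + 15×5 + 8×5 + 16×1 = 188
Wendy: 10×5 + 17×5 + 15×2 + 8×2 + 16×6 = 277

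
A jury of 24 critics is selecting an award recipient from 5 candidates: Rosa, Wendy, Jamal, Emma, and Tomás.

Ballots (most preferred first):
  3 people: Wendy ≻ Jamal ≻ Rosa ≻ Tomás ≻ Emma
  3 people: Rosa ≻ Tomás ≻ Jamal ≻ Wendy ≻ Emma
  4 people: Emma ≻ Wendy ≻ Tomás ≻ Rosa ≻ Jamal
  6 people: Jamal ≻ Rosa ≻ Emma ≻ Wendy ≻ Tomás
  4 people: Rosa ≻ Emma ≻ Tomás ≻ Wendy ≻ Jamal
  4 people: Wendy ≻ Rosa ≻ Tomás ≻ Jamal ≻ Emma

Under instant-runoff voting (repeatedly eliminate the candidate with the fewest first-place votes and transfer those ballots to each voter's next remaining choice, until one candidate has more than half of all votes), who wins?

Round 1: Rosa 7, Wendy 7, Jamal 6, Emma 4, Tomás 0. Tomás eliminated.
Round 2: Rosa 7, Wendy 7, Jamal 6, Emma 4. Emma eliminated.
Round 3: Rosa 7, Wendy 11, Jamal 6. Jamal eliminated.
Round 4: Rosa 13, Wendy 11. Rosa has a majority (≥13).

Rosa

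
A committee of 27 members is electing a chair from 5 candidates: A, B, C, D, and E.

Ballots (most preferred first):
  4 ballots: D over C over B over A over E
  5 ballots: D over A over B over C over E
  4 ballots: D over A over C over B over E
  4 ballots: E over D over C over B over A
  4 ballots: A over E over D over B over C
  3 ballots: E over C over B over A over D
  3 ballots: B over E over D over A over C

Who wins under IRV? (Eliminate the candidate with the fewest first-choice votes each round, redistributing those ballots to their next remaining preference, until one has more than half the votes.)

Round 1: A 4, B 3, C 0, D 13, E 7. C eliminated.
Round 2: A 4, B 3, D 13, E 7. B eliminated.
Round 3: A 4, D 13, E 10. A eliminated.
Round 4: D 13, E 14. E has a majority (≥14).

E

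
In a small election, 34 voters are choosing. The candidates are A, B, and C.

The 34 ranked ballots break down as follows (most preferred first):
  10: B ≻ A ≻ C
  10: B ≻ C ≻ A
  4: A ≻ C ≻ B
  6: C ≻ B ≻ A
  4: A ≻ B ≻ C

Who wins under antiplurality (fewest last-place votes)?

B

Last-place votes: A 16, B 4, C 14.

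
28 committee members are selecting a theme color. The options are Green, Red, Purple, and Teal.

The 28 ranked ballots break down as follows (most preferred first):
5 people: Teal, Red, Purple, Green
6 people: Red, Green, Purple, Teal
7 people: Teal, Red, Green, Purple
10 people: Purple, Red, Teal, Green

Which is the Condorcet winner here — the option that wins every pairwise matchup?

Red vs Green: 28–0
Red vs Purple: 18–10
Red vs Teal: 16–12
Red beats every other option.

Red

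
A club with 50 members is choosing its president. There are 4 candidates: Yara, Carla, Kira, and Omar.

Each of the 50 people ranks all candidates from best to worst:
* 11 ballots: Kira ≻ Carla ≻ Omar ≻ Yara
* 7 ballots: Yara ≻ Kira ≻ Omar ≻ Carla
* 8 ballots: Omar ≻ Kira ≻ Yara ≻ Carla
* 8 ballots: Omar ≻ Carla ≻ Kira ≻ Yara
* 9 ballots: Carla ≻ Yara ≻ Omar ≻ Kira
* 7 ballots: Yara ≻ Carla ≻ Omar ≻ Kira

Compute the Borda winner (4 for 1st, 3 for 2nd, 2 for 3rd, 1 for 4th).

Omar

Yara: 11×1 + 7×4 + 8×2 + 8×1 + 9×3 + 7×4 = 118
Carla: 11×3 + 7×1 + 8×1 + 8×3 + 9×4 + 7×3 = 129
Kira: 11×4 + 7×3 + 8×3 + 8×2 + 9×1 + 7×1 = 121
Omar: 11×2 + 7×2 + 8×4 + 8×4 + 9×2 + 7×2 = 132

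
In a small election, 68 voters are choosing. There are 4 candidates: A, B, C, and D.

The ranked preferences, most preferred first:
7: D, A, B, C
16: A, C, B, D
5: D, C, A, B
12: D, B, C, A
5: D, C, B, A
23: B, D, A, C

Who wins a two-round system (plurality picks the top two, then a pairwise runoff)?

Round 1 first-place votes: A 16, B 23, C 0, D 29. D and B advance.
Runoff: D is ranked above B on 29 ballots, B above D on 39.

B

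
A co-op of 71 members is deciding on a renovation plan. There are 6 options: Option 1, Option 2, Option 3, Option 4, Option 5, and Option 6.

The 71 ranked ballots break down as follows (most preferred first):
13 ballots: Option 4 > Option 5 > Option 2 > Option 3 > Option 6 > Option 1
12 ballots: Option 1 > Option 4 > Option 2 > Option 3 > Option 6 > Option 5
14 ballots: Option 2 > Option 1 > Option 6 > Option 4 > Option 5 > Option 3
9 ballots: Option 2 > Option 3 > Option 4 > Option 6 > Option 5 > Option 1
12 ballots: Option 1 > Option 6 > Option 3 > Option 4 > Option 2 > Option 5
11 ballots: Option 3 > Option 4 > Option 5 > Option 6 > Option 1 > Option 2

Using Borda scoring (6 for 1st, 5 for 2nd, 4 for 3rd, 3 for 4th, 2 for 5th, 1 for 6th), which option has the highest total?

Option 4

Option 1: 13×1 + 12×6 + 14×5 + 9×1 + 12×6 + 11×2 = 258
Option 2: 13×4 + 12×4 + 14×6 + 9×6 + 12×2 + 11×1 = 273
Option 3: 13×3 + 12×3 + 14×1 + 9×5 + 12×4 + 11×6 = 248
Option 4: 13×6 + 12×5 + 14×3 + 9×4 + 12×3 + 11×5 = 307
Option 5: 13×5 + 12×1 + 14×2 + 9×2 + 12×1 + 11×4 = 179
Option 6: 13×2 + 12×2 + 14×4 + 9×3 + 12×5 + 11×3 = 226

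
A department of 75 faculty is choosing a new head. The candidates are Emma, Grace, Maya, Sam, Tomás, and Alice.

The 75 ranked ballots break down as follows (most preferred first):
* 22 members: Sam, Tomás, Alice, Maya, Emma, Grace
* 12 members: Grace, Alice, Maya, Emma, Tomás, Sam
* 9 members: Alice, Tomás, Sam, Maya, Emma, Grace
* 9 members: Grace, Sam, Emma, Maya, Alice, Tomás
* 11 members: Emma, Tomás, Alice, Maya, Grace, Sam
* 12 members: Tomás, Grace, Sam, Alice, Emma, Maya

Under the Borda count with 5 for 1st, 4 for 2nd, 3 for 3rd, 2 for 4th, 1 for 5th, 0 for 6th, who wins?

Emma: 22×1 + 12×2 + 9×1 + 9×3 + 11×5 + 12×1 = 149
Grace: 22×0 + 12×5 + 9×0 + 9×5 + 11×1 + 12×4 = 164
Maya: 22×2 + 12×3 + 9×2 + 9×2 + 11×2 + 12×0 = 138
Sam: 22×5 + 12×0 + 9×3 + 9×4 + 11×0 + 12×3 = 209
Tomás: 22×4 + 12×1 + 9×4 + 9×0 + 11×4 + 12×5 = 240
Alice: 22×3 + 12×4 + 9×5 + 9×1 + 11×3 + 12×2 = 225

Tomás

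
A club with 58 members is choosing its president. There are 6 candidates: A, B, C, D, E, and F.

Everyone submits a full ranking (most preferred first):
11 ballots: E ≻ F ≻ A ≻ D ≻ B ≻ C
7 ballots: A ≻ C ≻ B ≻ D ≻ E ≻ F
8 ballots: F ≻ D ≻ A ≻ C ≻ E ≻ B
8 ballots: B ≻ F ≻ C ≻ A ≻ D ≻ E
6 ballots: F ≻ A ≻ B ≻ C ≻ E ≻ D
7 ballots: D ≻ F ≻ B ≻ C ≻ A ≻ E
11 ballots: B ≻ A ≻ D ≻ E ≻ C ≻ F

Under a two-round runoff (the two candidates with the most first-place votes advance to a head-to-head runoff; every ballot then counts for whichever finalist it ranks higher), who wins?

F

Round 1 first-place votes: A 7, B 19, C 0, D 7, E 11, F 14. B and F advance.
Runoff: B is ranked above F on 26 ballots, F above B on 32.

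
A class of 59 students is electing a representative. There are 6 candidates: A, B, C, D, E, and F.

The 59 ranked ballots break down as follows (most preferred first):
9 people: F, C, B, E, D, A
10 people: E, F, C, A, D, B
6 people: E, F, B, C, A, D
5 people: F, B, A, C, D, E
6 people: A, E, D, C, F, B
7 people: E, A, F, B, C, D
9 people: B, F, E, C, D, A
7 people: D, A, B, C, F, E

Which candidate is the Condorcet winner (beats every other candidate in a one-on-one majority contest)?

F vs A: 39–20
F vs B: 43–16
F vs C: 46–13
F vs D: 46–13
F vs E: 30–29
F beats every other candidate.

F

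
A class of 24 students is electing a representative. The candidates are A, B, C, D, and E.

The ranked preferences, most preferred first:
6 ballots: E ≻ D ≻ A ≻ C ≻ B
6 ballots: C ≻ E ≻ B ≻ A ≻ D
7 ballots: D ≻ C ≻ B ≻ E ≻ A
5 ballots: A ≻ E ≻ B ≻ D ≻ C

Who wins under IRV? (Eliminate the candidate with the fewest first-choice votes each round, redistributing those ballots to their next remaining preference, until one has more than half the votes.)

E

Round 1: A 5, B 0, C 6, D 7, E 6. B eliminated.
Round 2: A 5, C 6, D 7, E 6. A eliminated.
Round 3: C 6, D 7, E 11. C eliminated.
Round 4: D 7, E 17. E has a majority (≥13).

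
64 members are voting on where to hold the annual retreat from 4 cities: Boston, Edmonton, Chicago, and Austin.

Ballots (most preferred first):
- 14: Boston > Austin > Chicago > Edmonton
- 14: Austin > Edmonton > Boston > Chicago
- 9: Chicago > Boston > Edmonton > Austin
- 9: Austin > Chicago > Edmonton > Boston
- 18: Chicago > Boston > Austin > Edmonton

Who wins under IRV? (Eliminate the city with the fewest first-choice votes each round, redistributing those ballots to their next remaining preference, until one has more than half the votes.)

Austin

Round 1: Boston 14, Edmonton 0, Chicago 27, Austin 23. Edmonton eliminated.
Round 2: Boston 14, Chicago 27, Austin 23. Boston eliminated.
Round 3: Chicago 27, Austin 37. Austin has a majority (≥33).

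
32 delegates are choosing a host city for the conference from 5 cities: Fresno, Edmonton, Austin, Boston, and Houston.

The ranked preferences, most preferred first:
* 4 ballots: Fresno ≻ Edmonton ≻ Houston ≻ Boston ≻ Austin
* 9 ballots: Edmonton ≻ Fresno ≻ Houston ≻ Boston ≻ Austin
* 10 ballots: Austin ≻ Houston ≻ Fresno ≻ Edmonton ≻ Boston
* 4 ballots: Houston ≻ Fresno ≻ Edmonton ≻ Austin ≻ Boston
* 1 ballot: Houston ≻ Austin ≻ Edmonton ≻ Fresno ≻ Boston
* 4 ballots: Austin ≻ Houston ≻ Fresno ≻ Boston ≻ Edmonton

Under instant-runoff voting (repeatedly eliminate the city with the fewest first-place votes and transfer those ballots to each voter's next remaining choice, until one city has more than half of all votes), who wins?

Round 1: Fresno 4, Edmonton 9, Austin 14, Boston 0, Houston 5. Boston eliminated.
Round 2: Fresno 4, Edmonton 9, Austin 14, Houston 5. Fresno eliminated.
Round 3: Edmonton 13, Austin 14, Houston 5. Houston eliminated.
Round 4: Edmonton 17, Austin 15. Edmonton has a majority (≥17).

Edmonton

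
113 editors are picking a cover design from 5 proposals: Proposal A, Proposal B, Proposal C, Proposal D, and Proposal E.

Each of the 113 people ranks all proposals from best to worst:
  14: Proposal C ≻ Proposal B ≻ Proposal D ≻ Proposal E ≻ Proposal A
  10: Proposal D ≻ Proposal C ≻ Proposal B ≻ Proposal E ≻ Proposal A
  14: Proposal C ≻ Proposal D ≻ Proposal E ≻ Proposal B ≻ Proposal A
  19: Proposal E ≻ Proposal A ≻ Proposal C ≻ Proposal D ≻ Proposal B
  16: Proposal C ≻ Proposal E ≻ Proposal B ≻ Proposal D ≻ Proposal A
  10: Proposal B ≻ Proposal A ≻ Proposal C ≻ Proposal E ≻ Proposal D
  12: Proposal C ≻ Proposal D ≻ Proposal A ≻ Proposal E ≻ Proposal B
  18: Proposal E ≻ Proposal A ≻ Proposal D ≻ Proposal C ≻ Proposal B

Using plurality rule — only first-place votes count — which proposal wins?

Proposal C

First-place votes: Proposal A 0, Proposal B 10, Proposal C 56, Proposal D 10, Proposal E 37.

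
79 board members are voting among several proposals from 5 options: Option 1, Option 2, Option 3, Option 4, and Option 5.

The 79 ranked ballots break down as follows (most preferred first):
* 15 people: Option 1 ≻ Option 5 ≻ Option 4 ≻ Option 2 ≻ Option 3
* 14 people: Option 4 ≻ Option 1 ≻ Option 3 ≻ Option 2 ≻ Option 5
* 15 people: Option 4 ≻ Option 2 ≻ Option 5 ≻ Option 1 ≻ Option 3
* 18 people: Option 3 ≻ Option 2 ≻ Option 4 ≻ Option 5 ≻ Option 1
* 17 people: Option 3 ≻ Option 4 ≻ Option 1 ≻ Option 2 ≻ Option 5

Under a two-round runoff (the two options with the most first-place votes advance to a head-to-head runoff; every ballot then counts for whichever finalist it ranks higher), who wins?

Round 1 first-place votes: Option 1 15, Option 2 0, Option 3 35, Option 4 29, Option 5 0. Option 3 and Option 4 advance.
Runoff: Option 3 is ranked above Option 4 on 35 ballots, Option 4 above Option 3 on 44.

Option 4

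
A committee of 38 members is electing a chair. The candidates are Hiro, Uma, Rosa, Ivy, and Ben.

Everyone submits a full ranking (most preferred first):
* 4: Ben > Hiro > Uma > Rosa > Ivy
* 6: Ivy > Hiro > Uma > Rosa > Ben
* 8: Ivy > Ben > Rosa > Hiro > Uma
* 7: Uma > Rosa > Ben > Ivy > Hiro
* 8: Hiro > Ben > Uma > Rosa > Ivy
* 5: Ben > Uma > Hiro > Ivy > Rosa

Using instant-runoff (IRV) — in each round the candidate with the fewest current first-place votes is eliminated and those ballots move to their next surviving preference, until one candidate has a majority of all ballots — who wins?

Ben

Round 1: Hiro 8, Uma 7, Rosa 0, Ivy 14, Ben 9. Rosa eliminated.
Round 2: Hiro 8, Uma 7, Ivy 14, Ben 9. Uma eliminated.
Round 3: Hiro 8, Ivy 14, Ben 16. Hiro eliminated.
Round 4: Ivy 14, Ben 24. Ben has a majority (≥20).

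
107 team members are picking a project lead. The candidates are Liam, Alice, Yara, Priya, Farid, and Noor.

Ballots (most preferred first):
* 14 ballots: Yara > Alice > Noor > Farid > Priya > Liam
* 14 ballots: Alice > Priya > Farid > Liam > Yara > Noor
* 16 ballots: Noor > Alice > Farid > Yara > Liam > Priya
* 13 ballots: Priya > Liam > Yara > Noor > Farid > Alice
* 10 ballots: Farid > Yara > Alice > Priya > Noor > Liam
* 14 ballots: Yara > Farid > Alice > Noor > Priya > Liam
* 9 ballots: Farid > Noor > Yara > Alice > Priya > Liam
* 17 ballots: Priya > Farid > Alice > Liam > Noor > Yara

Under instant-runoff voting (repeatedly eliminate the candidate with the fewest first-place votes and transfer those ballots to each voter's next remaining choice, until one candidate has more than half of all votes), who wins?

Round 1: Liam 0, Alice 14, Yara 28, Priya 30, Farid 19, Noor 16. Liam eliminated.
Round 2: Alice 14, Yara 28, Priya 30, Farid 19, Noor 16. Alice eliminated.
Round 3: Yara 28, Priya 44, Farid 19, Noor 16. Noor eliminated.
Round 4: Yara 28, Priya 44, Farid 35. Yara eliminated.
Round 5: Priya 44, Farid 63. Farid has a majority (≥54).

Farid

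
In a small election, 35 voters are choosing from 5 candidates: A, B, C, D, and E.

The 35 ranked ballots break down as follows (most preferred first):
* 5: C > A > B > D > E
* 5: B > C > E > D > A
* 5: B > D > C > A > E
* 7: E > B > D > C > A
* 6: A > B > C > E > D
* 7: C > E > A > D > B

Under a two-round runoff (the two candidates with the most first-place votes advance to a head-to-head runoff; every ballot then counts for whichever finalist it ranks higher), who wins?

B

Round 1 first-place votes: A 6, B 10, C 12, D 0, E 7. C and B advance.
Runoff: C is ranked above B on 12 ballots, B above C on 23.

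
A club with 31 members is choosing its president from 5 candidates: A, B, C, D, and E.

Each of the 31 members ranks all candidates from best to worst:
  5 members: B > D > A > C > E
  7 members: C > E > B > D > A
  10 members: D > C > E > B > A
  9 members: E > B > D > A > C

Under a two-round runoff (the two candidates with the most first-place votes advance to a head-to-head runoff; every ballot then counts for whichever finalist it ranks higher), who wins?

Round 1 first-place votes: A 0, B 5, C 7, D 10, E 9. D and E advance.
Runoff: D is ranked above E on 15 ballots, E above D on 16.

E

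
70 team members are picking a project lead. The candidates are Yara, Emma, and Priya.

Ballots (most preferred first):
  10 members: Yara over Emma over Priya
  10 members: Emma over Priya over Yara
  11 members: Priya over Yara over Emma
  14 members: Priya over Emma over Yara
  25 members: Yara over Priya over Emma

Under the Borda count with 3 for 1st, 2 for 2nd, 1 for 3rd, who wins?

Priya

Yara: 10×3 + 10×1 + 11×2 + 14×1 + 25×3 = 151
Emma: 10×2 + 10×3 + 11×1 + 14×2 + 25×1 = 114
Priya: 10×1 + 10×2 + 11×3 + 14×3 + 25×2 = 155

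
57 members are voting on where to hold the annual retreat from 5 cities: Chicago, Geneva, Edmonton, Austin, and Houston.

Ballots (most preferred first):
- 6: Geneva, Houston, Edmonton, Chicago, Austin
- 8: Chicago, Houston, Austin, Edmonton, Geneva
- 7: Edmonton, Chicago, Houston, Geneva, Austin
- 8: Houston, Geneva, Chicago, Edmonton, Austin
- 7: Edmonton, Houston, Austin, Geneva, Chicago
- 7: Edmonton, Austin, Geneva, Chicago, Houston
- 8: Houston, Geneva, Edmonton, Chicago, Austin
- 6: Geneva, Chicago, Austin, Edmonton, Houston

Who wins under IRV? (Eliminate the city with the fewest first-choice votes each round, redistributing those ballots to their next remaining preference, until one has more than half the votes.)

Houston

Round 1: Chicago 8, Geneva 12, Edmonton 21, Austin 0, Houston 16. Austin eliminated.
Round 2: Chicago 8, Geneva 12, Edmonton 21, Houston 16. Chicago eliminated.
Round 3: Geneva 12, Edmonton 21, Houston 24. Geneva eliminated.
Round 4: Edmonton 27, Houston 30. Houston has a majority (≥29).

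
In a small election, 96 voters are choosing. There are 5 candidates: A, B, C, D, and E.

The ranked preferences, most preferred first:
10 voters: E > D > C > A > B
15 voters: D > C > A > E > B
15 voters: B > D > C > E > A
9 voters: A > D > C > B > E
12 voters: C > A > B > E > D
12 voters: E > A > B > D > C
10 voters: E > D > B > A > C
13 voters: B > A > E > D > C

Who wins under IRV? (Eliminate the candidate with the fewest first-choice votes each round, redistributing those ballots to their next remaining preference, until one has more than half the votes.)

B

Round 1: A 9, B 28, C 12, D 15, E 32. A eliminated.
Round 2: B 28, C 12, D 24, E 32. C eliminated.
Round 3: B 40, D 24, E 32. D eliminated.
Round 4: B 49, E 47. B has a majority (≥49).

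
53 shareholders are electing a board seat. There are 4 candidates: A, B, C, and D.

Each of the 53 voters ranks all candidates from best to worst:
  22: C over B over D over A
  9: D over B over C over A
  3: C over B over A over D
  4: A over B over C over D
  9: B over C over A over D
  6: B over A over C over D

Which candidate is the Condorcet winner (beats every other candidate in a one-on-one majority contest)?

B

B vs A: 49–4
B vs C: 28–25
B vs D: 44–9
B beats every other candidate.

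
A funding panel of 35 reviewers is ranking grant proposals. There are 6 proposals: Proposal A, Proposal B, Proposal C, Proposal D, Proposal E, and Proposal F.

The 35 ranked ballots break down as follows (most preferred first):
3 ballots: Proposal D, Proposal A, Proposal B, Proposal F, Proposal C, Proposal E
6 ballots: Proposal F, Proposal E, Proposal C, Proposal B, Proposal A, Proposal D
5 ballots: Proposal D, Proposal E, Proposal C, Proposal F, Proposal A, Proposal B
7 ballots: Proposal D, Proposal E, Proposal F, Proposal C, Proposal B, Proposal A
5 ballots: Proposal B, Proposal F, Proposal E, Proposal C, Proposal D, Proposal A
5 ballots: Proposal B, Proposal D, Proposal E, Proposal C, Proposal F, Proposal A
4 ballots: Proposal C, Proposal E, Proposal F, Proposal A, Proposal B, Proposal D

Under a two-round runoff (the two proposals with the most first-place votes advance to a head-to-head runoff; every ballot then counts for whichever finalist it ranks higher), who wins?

Proposal B

Round 1 first-place votes: Proposal A 0, Proposal B 10, Proposal C 4, Proposal D 15, Proposal E 0, Proposal F 6. Proposal D and Proposal B advance.
Runoff: Proposal D is ranked above Proposal B on 15 ballots, Proposal B above Proposal D on 20.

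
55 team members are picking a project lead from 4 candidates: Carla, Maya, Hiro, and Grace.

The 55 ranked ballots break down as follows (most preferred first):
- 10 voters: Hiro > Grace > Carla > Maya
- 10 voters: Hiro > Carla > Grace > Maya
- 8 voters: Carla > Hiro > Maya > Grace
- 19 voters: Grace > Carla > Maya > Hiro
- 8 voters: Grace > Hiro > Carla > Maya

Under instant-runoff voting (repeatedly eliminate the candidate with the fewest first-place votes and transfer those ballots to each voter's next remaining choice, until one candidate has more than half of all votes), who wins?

Hiro

Round 1: Carla 8, Maya 0, Hiro 20, Grace 27. Maya eliminated.
Round 2: Carla 8, Hiro 20, Grace 27. Carla eliminated.
Round 3: Hiro 28, Grace 27. Hiro has a majority (≥28).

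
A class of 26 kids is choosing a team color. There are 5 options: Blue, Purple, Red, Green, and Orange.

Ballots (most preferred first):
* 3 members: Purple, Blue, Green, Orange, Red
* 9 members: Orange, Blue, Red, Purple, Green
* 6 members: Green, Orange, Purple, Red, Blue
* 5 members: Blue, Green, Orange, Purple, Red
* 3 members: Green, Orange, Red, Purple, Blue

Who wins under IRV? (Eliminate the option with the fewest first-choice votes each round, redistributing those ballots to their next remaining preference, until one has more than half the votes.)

Round 1: Blue 5, Purple 3, Red 0, Green 9, Orange 9. Red eliminated.
Round 2: Blue 5, Purple 3, Green 9, Orange 9. Purple eliminated.
Round 3: Blue 8, Green 9, Orange 9. Blue eliminated.
Round 4: Green 17, Orange 9. Green has a majority (≥14).

Green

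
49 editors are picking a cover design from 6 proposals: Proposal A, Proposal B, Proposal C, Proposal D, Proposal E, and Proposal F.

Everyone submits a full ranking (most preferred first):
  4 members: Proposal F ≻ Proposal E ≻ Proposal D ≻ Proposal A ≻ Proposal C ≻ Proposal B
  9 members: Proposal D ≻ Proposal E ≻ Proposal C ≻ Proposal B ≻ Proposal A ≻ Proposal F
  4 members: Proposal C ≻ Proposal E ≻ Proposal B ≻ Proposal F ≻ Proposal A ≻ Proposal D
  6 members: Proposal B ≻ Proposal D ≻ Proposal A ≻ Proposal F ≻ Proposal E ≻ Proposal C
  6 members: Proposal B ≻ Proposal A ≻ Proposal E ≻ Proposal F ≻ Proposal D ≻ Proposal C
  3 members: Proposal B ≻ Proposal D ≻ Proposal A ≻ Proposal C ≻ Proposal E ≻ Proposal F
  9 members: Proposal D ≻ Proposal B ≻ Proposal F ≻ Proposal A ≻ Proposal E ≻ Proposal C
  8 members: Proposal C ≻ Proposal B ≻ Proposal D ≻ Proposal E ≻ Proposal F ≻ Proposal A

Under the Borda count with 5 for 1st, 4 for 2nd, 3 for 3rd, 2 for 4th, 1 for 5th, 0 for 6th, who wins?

Proposal A: 4×2 + 9×1 + 4×1 + 6×3 + 6×4 + 3×3 + 9×2 + 8×0 = 90
Proposal B: 4×0 + 9×2 + 4×3 + 6×5 + 6×5 + 3×5 + 9×4 + 8×4 = 173
Proposal C: 4×1 + 9×3 + 4×5 + 6×0 + 6×0 + 3×2 + 9×0 + 8×5 = 97
Proposal D: 4×3 + 9×5 + 4×0 + 6×4 + 6×1 + 3×4 + 9×5 + 8×3 = 168
Proposal E: 4×4 + 9×4 + 4×4 + 6×1 + 6×3 + 3×1 + 9×1 + 8×2 = 120
Proposal F: 4×5 + 9×0 + 4×2 + 6×2 + 6×2 + 3×0 + 9×3 + 8×1 = 87

Proposal B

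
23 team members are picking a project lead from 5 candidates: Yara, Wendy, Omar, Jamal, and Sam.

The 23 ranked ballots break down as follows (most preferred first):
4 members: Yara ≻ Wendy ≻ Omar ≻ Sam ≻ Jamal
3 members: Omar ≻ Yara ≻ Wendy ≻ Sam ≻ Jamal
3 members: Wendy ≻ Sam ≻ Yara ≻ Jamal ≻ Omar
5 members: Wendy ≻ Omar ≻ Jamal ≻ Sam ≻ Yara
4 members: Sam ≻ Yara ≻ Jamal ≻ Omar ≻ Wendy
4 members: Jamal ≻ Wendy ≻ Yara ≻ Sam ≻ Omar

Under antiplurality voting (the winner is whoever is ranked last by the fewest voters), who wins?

Sam

Last-place votes: Yara 5, Wendy 4, Omar 7, Jamal 7, Sam 0.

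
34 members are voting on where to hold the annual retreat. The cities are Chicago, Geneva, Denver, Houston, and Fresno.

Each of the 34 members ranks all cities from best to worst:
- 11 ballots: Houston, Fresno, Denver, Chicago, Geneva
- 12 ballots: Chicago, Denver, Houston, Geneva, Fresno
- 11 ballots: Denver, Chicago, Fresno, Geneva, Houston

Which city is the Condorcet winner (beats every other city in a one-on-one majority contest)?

Denver

Denver vs Chicago: 22–12
Denver vs Geneva: 34–0
Denver vs Houston: 23–11
Denver vs Fresno: 23–11
Denver beats every other city.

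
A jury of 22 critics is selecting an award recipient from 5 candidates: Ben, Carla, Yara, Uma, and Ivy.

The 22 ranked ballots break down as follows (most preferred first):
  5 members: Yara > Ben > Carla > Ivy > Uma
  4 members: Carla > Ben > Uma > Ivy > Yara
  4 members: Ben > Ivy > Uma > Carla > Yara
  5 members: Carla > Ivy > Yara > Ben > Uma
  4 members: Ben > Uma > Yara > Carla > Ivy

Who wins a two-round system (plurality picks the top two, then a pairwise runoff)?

Ben

Round 1 first-place votes: Ben 8, Carla 9, Yara 5, Uma 0, Ivy 0. Carla and Ben advance.
Runoff: Carla is ranked above Ben on 9 ballots, Ben above Carla on 13.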